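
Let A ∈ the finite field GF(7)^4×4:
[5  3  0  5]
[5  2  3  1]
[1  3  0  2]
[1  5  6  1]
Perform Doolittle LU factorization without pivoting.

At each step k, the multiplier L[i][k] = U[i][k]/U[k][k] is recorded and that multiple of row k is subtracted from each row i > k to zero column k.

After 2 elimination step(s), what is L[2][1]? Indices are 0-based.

L[2][1] = 6

k=0: U[0][0]=5
  eliminate (1,0): mult=1, new row 1: (0, 6, 3, 3); set L[1][0]=1
  eliminate (2,0): mult=3, new row 2: (0, 1, 0, 1); set L[2][0]=3
  eliminate (3,0): mult=3, new row 3: (0, 3, 6, 0); set L[3][0]=3
k=1: U[1][1]=6
  eliminate (2,1): mult=6, new row 2: (0, 0, 3, 4); set L[2][1]=6
  eliminate (3,1): mult=4, new row 3: (0, 0, 1, 2); set L[3][1]=4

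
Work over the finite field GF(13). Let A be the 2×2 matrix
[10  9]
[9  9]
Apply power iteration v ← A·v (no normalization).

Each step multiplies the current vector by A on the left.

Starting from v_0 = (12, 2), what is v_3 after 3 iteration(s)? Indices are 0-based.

v_0 = (12, 2).
v_1 = A·v_0 = (8, 9).
v_2 = A·v_1 = (5, 10).
v_3 = A·v_2 = (10, 5).

v_3 = (10, 5)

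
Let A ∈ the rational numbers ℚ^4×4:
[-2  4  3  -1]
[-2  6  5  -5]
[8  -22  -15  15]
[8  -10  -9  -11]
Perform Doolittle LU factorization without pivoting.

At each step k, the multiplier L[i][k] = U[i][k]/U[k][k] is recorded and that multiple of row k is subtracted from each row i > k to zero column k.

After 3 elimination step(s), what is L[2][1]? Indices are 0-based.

L[2][1] = -3

Step 1: pivot at (0,0) is -2.
  row1 ← row1 − (1)·row0  ⇒  L[1][0]=1, U row1=(0, 2, 2, -4)
  row2 ← row2 − (-4)·row0  ⇒  L[2][0]=-4, U row2=(0, -6, -3, 11)
  row3 ← row3 − (-4)·row0  ⇒  L[3][0]=-4, U row3=(0, 6, 3, -15)
Step 2: pivot at (1,1) is 2.
  row2 ← row2 − (-3)·row1  ⇒  L[2][1]=-3, U row2=(0, 0, 3, -1)
  row3 ← row3 − (3)·row1  ⇒  L[3][1]=3, U row3=(0, 0, -3, -3)
Step 3: pivot at (2,2) is 3.
  row3 ← row3 − (-1)·row2  ⇒  L[3][2]=-1, U row3=(0, 0, 0, -4)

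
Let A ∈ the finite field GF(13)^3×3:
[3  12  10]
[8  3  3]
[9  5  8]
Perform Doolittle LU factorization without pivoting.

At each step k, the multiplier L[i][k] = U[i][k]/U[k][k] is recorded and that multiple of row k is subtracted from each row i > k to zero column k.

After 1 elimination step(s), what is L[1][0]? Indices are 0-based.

Step 1: pivot at (0,0) is 3.
  row1 ← row1 − (7)·row0  ⇒  L[1][0]=7, U row1=(0, 10, 11)
  row2 ← row2 − (3)·row0  ⇒  L[2][0]=3, U row2=(0, 8, 4)

L[1][0] = 7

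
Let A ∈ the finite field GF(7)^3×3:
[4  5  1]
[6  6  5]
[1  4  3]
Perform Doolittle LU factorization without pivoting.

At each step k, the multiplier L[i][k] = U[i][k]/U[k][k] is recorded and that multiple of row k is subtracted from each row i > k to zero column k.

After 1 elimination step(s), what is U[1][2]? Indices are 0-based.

[col 0] pivot 4
  R1 -= 5*R0 → (0, 2, 0)  (L[1][0] := 5)
  R2 -= 2*R0 → (0, 1, 1)  (L[2][0] := 2)

U[1][2] = 0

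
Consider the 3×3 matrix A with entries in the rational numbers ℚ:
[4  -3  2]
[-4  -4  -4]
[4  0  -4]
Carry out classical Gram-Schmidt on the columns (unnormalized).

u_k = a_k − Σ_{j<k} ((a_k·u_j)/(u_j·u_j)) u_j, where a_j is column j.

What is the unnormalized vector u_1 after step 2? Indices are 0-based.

u_1 = (-10/3, -11/3, -1/3)

Step 1: u_0 = a_0 = (4, -4, 4).
Step 2: u_1 = a_1 − (1/12)·u_0 = (-10/3, -11/3, -1/3).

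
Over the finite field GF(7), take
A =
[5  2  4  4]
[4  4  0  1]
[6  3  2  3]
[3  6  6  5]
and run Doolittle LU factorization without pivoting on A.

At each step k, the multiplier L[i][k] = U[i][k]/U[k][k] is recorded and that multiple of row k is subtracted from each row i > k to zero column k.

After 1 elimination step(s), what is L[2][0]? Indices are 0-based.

L[2][0] = 4

[col 0] pivot 5
  R1 -= 5*R0 → (0, 1, 1, 2)  (L[1][0] := 5)
  R2 -= 4*R0 → (0, 2, 0, 1)  (L[2][0] := 4)
  R3 -= 2*R0 → (0, 2, 5, 4)  (L[3][0] := 2)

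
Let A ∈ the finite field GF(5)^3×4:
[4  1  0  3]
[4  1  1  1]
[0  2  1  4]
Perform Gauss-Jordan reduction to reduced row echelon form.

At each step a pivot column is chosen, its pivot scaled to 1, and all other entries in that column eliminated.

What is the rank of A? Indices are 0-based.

pivot(0,0)=4: scale R0 → (1, 4, 0, 2)
  clear (1,0): R1 −= (4)R0 → (0, 0, 1, 3)
pivot(1,1): swap R1↔R2
pivot(1,1)=2: scale R1 → (0, 1, 3, 2)
  clear (0,1): R0 −= (4)R1 → (1, 0, 3, 4)
pivot(2,2)=1: scale R2 → (0, 0, 1, 3)
  clear (0,2): R0 −= (3)R2 → (1, 0, 0, 0)
  clear (1,2): R1 −= (3)R2 → (0, 1, 0, 3)

rank = 3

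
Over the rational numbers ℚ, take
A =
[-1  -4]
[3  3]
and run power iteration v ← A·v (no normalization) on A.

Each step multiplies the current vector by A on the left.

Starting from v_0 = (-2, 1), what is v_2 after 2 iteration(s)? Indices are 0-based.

v_2 = (14, -15)

v_0 = (-2, 1).
v_1 = A·v_0 = (-2, -3).
v_2 = A·v_1 = (14, -15).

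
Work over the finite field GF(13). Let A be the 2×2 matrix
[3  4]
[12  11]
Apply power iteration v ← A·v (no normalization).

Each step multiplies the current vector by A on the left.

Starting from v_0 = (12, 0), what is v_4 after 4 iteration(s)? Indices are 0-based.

v_4 = (5, 5)

v_0 = (12, 0).
v_1 = A·v_0 = (10, 1).
v_2 = A·v_1 = (8, 1).
v_3 = A·v_2 = (2, 3).
v_4 = A·v_3 = (5, 5).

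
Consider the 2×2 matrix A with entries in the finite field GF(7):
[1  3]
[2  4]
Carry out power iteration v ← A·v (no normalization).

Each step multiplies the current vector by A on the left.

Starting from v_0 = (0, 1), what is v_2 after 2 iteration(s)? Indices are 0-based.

v_0 = (0, 1).
v_1 = A·v_0 = (3, 4).
v_2 = A·v_1 = (1, 1).

v_2 = (1, 1)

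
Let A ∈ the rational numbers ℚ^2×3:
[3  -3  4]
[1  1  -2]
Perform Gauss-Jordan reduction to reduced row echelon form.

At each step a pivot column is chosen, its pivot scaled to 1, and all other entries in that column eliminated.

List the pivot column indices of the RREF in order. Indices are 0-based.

pivot(0,0)=3: scale R0 → (1, -1, 4/3)
  clear (1,0): R1 −= (1)R0 → (0, 2, -10/3)
pivot(1,1)=2: scale R1 → (0, 1, -5/3)
  clear (0,1): R0 −= (-1)R1 → (1, 0, -1/3)

pivot columns: 0, 1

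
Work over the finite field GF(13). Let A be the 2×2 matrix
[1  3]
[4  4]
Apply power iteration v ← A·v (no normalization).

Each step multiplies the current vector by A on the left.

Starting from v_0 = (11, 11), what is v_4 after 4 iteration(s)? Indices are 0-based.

v_0 = (11, 11).
v_1 = A·v_0 = (5, 10).
v_2 = A·v_1 = (9, 8).
v_3 = A·v_2 = (7, 3).
v_4 = A·v_3 = (3, 1).

v_4 = (3, 1)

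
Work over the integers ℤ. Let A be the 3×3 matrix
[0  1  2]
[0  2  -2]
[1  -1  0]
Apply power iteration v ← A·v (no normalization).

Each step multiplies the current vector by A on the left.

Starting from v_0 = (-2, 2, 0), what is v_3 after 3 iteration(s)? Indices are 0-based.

v_0 = (-2, 2, 0).
v_1 = A·v_0 = (2, 4, -4).
v_2 = A·v_1 = (-4, 16, -2).
v_3 = A·v_2 = (12, 36, -20).

v_3 = (12, 36, -20)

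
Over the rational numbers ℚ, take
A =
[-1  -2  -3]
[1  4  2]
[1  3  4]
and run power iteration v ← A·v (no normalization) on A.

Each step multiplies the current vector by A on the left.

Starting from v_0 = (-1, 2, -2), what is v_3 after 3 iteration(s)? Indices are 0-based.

v_3 = (-18, 36, 27)

v_0 = (-1, 2, -2).
v_1 = A·v_0 = (3, 3, -3).
v_2 = A·v_1 = (0, 9, 0).
v_3 = A·v_2 = (-18, 36, 27).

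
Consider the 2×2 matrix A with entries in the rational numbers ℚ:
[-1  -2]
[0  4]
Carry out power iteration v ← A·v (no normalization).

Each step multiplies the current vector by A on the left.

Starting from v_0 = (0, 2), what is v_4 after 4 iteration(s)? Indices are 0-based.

v_4 = (-204, 512)

v_0 = (0, 2).
v_1 = A·v_0 = (-4, 8).
v_2 = A·v_1 = (-12, 32).
v_3 = A·v_2 = (-52, 128).
v_4 = A·v_3 = (-204, 512).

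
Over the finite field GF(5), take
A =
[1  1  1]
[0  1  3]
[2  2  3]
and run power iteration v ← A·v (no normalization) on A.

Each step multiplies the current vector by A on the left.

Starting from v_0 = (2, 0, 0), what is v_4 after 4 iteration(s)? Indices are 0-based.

v_0 = (2, 0, 0).
v_1 = A·v_0 = (2, 0, 4).
v_2 = A·v_1 = (1, 2, 1).
v_3 = A·v_2 = (4, 0, 4).
v_4 = A·v_3 = (3, 2, 0).

v_4 = (3, 2, 0)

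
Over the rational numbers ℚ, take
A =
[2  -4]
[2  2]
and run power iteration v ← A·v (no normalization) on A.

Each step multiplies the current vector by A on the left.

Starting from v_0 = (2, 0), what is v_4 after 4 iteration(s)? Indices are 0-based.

v_4 = (-224, -128)

v_0 = (2, 0).
v_1 = A·v_0 = (4, 4).
v_2 = A·v_1 = (-8, 16).
v_3 = A·v_2 = (-80, 16).
v_4 = A·v_3 = (-224, -128).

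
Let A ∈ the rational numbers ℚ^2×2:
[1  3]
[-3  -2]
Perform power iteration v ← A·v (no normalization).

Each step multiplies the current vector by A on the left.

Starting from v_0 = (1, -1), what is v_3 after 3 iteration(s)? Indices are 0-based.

v_0 = (1, -1).
v_1 = A·v_0 = (-2, -1).
v_2 = A·v_1 = (-5, 8).
v_3 = A·v_2 = (19, -1).

v_3 = (19, -1)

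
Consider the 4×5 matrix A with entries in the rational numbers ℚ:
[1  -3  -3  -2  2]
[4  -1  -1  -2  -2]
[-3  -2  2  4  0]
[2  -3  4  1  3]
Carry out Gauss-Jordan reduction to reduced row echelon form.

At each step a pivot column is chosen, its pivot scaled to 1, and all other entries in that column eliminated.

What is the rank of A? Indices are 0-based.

rank = 4

[1] R0 /= 1  ⇒  (1, -3, -3, -2, 2)
     R1 -= 4·R0  ⇒  (0, 11, 11, 6, -10)
     R2 -= -3·R0  ⇒  (0, -11, -7, -2, 6)
     R3 -= 2·R0  ⇒  (0, 3, 10, 5, -1)
[2] R1 /= 11  ⇒  (0, 1, 1, 6/11, -10/11)
     R0 -= -3·R1  ⇒  (1, 0, 0, -4/11, -8/11)
     R2 -= -11·R1  ⇒  (0, 0, 4, 4, -4)
     R3 -= 3·R1  ⇒  (0, 0, 7, 37/11, 19/11)
[3] R2 /= 4  ⇒  (0, 0, 1, 1, -1)
     R1 -= 1·R2  ⇒  (0, 1, 0, -5/11, 1/11)
     R3 -= 7·R2  ⇒  (0, 0, 0, -40/11, 96/11)
[4] R3 /= -40/11  ⇒  (0, 0, 0, 1, -12/5)
     R0 -= -4/11·R3  ⇒  (1, 0, 0, 0, -8/5)
     R1 -= -5/11·R3  ⇒  (0, 1, 0, 0, -1)
     R2 -= 1·R3  ⇒  (0, 0, 1, 0, 7/5)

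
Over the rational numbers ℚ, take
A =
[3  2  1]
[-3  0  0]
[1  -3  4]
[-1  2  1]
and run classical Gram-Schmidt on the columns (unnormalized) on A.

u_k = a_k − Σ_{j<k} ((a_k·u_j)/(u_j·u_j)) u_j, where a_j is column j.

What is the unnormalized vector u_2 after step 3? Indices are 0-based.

Step 1: u_0 = a_0 = (3, -3, 1, -1).
Step 2: u_1 = a_1 − (1/20)·u_0 = (37/20, 3/20, -61/20, 41/20).
Step 3: u_2 = a_2 − (3/10)·u_0 − (-166/339)·u_1 = (341/339, 110/113, 748/339, 781/339).

u_2 = (341/339, 110/113, 748/339, 781/339)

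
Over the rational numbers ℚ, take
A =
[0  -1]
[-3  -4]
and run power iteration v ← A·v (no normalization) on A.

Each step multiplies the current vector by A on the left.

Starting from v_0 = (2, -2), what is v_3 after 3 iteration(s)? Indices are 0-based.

v_3 = (14, 62)

v_0 = (2, -2).
v_1 = A·v_0 = (2, 2).
v_2 = A·v_1 = (-2, -14).
v_3 = A·v_2 = (14, 62).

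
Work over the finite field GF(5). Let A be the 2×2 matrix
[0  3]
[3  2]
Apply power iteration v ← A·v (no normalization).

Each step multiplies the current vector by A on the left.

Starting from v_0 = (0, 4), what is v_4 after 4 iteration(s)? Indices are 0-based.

v_0 = (0, 4).
v_1 = A·v_0 = (2, 3).
v_2 = A·v_1 = (4, 2).
v_3 = A·v_2 = (1, 1).
v_4 = A·v_3 = (3, 0).

v_4 = (3, 0)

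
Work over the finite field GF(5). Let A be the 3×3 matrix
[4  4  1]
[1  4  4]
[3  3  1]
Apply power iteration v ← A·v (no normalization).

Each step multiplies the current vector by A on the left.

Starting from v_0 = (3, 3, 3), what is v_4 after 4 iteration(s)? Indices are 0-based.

v_4 = (4, 1, 2)

v_0 = (3, 3, 3).
v_1 = A·v_0 = (2, 2, 1).
v_2 = A·v_1 = (2, 4, 3).
v_3 = A·v_2 = (2, 0, 1).
v_4 = A·v_3 = (4, 1, 2).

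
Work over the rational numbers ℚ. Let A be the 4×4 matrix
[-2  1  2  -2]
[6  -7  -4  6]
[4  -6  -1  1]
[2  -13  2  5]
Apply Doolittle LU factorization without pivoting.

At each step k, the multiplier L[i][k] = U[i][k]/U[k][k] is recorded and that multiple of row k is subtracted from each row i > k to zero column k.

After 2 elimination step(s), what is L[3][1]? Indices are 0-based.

L[3][1] = 3

Step 1: pivot at (0,0) is -2.
  row1 ← row1 − (-3)·row0  ⇒  L[1][0]=-3, U row1=(0, -4, 2, 0)
  row2 ← row2 − (-2)·row0  ⇒  L[2][0]=-2, U row2=(0, -4, 3, -3)
  row3 ← row3 − (-1)·row0  ⇒  L[3][0]=-1, U row3=(0, -12, 4, 3)
Step 2: pivot at (1,1) is -4.
  row2 ← row2 − (1)·row1  ⇒  L[2][1]=1, U row2=(0, 0, 1, -3)
  row3 ← row3 − (3)·row1  ⇒  L[3][1]=3, U row3=(0, 0, -2, 3)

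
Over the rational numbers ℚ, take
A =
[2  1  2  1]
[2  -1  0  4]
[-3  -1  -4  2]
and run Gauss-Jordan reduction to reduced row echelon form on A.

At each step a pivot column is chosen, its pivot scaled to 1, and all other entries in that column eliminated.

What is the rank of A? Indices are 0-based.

rank = 3

step 1: normalize row 0 (÷2) = (1, 1/2, 1, 1/2)
  row 1: subtract 2×row0 = (0, -2, -2, 3)
  row 2: subtract -3×row0 = (0, 1/2, -1, 7/2)
step 2: normalize row 1 (÷-2) = (0, 1, 1, -3/2)
  row 0: subtract 1/2×row1 = (1, 0, 1/2, 5/4)
  row 2: subtract 1/2×row1 = (0, 0, -3/2, 17/4)
step 3: normalize row 2 (÷-3/2) = (0, 0, 1, -17/6)
  row 0: subtract 1/2×row2 = (1, 0, 0, 8/3)
  row 1: subtract 1×row2 = (0, 1, 0, 4/3)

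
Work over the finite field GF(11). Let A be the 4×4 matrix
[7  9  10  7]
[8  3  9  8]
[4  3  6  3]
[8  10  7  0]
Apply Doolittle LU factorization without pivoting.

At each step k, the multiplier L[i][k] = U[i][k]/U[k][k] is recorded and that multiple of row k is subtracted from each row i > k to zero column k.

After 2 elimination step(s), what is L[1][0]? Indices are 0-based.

[col 0] pivot 7
  R1 -= 9*R0 → (0, 10, 7, 0)  (L[1][0] := 9)
  R2 -= 10*R0 → (0, 1, 5, 10)  (L[2][0] := 10)
  R3 -= 9*R0 → (0, 6, 5, 3)  (L[3][0] := 9)
[col 1] pivot 10
  R2 -= 10*R1 → (0, 0, 1, 10)  (L[2][1] := 10)
  R3 -= 5*R1 → (0, 0, 3, 3)  (L[3][1] := 5)

L[1][0] = 9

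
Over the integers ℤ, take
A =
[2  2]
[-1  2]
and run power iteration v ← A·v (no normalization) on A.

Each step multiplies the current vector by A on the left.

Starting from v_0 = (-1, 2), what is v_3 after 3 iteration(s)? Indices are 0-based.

v_0 = (-1, 2).
v_1 = A·v_0 = (2, 5).
v_2 = A·v_1 = (14, 8).
v_3 = A·v_2 = (44, 2).

v_3 = (44, 2)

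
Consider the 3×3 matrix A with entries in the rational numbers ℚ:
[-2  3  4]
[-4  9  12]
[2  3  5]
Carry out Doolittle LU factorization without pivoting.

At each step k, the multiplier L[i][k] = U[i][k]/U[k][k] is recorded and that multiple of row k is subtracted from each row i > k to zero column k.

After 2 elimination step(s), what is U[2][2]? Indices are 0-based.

k=0: U[0][0]=-2
  eliminate (1,0): mult=2, new row 1: (0, 3, 4); set L[1][0]=2
  eliminate (2,0): mult=-1, new row 2: (0, 6, 9); set L[2][0]=-1
k=1: U[1][1]=3
  eliminate (2,1): mult=2, new row 2: (0, 0, 1); set L[2][1]=2

U[2][2] = 1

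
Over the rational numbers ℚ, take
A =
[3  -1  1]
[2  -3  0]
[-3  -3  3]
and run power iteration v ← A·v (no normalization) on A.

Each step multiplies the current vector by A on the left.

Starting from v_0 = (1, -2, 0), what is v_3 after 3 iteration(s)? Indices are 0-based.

v_3 = (14, 62, -78)

v_0 = (1, -2, 0).
v_1 = A·v_0 = (5, 8, 3).
v_2 = A·v_1 = (10, -14, -30).
v_3 = A·v_2 = (14, 62, -78).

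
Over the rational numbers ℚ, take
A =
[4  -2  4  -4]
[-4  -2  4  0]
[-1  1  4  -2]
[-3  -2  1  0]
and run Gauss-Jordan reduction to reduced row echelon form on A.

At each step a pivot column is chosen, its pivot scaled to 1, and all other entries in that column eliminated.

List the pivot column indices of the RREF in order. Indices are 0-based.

[1] R0 /= 4  ⇒  (1, -1/2, 1, -1)
     R1 -= -4·R0  ⇒  (0, -4, 8, -4)
     R2 -= -1·R0  ⇒  (0, 1/2, 5, -3)
     R3 -= -3·R0  ⇒  (0, -7/2, 4, -3)
[2] R1 /= -4  ⇒  (0, 1, -2, 1)
     R0 -= -1/2·R1  ⇒  (1, 0, 0, -1/2)
     R2 -= 1/2·R1  ⇒  (0, 0, 6, -7/2)
     R3 -= -7/2·R1  ⇒  (0, 0, -3, 1/2)
[3] R2 /= 6  ⇒  (0, 0, 1, -7/12)
     R1 -= -2·R2  ⇒  (0, 1, 0, -1/6)
     R3 -= -3·R2  ⇒  (0, 0, 0, -5/4)
[4] R3 /= -5/4  ⇒  (0, 0, 0, 1)
     R0 -= -1/2·R3  ⇒  (1, 0, 0, 0)
     R1 -= -1/6·R3  ⇒  (0, 1, 0, 0)
     R2 -= -7/12·R3  ⇒  (0, 0, 1, 0)

pivot columns: 0, 1, 2, 3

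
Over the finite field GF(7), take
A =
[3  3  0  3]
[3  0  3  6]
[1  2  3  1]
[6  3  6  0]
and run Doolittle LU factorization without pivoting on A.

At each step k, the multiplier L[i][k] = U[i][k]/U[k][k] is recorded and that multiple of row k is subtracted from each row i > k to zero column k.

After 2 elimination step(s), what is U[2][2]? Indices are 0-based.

U[2][2] = 4

Step 1: pivot at (0,0) is 3.
  row1 ← row1 − (1)·row0  ⇒  L[1][0]=1, U row1=(0, 4, 3, 3)
  row2 ← row2 − (5)·row0  ⇒  L[2][0]=5, U row2=(0, 1, 3, 0)
  row3 ← row3 − (2)·row0  ⇒  L[3][0]=2, U row3=(0, 4, 6, 1)
Step 2: pivot at (1,1) is 4.
  row2 ← row2 − (2)·row1  ⇒  L[2][1]=2, U row2=(0, 0, 4, 1)
  row3 ← row3 − (1)·row1  ⇒  L[3][1]=1, U row3=(0, 0, 3, 5)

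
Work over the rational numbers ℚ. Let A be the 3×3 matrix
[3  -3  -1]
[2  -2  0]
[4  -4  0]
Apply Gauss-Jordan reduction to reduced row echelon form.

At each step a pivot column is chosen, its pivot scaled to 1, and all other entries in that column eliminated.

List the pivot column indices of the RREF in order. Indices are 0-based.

pivot(0,0)=3: scale R0 → (1, -1, -1/3)
  clear (1,0): R1 −= (2)R0 → (0, 0, 2/3)
  clear (2,0): R2 −= (4)R0 → (0, 0, 4/3)
col 1: no nonzero at/below row 1; advance.
pivot(1,2)=2/3: scale R1 → (0, 0, 1)
  clear (0,2): R0 −= (-1/3)R1 → (1, -1, 0)
  clear (2,2): R2 −= (4/3)R1 → (0, 0, 0)

pivot columns: 0, 2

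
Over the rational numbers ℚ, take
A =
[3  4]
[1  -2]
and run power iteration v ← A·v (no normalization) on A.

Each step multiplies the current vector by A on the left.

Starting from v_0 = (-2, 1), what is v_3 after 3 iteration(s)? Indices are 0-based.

v_0 = (-2, 1).
v_1 = A·v_0 = (-2, -4).
v_2 = A·v_1 = (-22, 6).
v_3 = A·v_2 = (-42, -34).

v_3 = (-42, -34)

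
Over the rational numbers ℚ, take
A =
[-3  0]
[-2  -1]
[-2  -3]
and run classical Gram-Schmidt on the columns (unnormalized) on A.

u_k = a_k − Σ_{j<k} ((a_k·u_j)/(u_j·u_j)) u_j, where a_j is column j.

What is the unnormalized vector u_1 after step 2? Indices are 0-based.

Step 1: u_0 = a_0 = (-3, -2, -2).
Step 2: u_1 = a_1 − (8/17)·u_0 = (24/17, -1/17, -35/17).

u_1 = (24/17, -1/17, -35/17)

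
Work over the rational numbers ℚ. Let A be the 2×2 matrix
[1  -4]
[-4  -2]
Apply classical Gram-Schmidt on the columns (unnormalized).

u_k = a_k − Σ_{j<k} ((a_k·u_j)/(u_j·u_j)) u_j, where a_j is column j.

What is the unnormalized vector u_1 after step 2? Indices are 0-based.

u_1 = (-72/17, -18/17)

Step 1: u_0 = a_0 = (1, -4).
Step 2: u_1 = a_1 − (4/17)·u_0 = (-72/17, -18/17).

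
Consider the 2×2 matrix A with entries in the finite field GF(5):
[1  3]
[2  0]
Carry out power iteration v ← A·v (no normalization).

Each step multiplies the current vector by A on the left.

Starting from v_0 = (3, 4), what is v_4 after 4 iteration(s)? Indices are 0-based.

v_0 = (3, 4).
v_1 = A·v_0 = (0, 1).
v_2 = A·v_1 = (3, 0).
v_3 = A·v_2 = (3, 1).
v_4 = A·v_3 = (1, 1).

v_4 = (1, 1)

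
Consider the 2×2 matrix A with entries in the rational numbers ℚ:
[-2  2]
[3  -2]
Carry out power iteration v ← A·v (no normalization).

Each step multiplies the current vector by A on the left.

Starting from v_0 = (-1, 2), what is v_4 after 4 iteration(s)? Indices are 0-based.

v_0 = (-1, 2).
v_1 = A·v_0 = (6, -7).
v_2 = A·v_1 = (-26, 32).
v_3 = A·v_2 = (116, -142).
v_4 = A·v_3 = (-516, 632).

v_4 = (-516, 632)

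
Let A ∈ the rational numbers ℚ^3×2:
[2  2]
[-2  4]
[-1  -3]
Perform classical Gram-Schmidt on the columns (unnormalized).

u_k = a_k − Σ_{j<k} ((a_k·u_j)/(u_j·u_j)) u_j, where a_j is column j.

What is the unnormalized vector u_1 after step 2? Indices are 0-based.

Step 1: u_0 = a_0 = (2, -2, -1).
Step 2: u_1 = a_1 − (-1/9)·u_0 = (20/9, 34/9, -28/9).

u_1 = (20/9, 34/9, -28/9)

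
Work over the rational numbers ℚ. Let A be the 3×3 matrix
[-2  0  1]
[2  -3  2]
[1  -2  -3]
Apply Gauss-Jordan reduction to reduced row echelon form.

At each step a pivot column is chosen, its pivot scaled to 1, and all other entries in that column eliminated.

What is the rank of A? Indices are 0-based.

rank = 3

pivot(0,0)=-2: scale R0 → (1, 0, -1/2)
  clear (1,0): R1 −= (2)R0 → (0, -3, 3)
  clear (2,0): R2 −= (1)R0 → (0, -2, -5/2)
pivot(1,1)=-3: scale R1 → (0, 1, -1)
  clear (2,1): R2 −= (-2)R1 → (0, 0, -9/2)
pivot(2,2)=-9/2: scale R2 → (0, 0, 1)
  clear (0,2): R0 −= (-1/2)R2 → (1, 0, 0)
  clear (1,2): R1 −= (-1)R2 → (0, 1, 0)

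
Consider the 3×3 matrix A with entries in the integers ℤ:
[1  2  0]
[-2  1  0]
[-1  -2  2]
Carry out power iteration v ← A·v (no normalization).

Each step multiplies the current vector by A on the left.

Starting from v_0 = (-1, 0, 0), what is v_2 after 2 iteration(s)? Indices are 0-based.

v_2 = (3, 4, -1)

v_0 = (-1, 0, 0).
v_1 = A·v_0 = (-1, 2, 1).
v_2 = A·v_1 = (3, 4, -1).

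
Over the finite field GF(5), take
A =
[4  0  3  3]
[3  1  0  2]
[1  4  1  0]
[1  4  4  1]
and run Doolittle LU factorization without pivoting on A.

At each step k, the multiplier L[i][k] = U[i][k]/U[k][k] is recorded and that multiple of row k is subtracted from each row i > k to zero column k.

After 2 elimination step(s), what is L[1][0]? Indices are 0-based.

Step 1: pivot at (0,0) is 4.
  row1 ← row1 − (2)·row0  ⇒  L[1][0]=2, U row1=(0, 1, 4, 1)
  row2 ← row2 − (4)·row0  ⇒  L[2][0]=4, U row2=(0, 4, 4, 3)
  row3 ← row3 − (4)·row0  ⇒  L[3][0]=4, U row3=(0, 4, 2, 4)
Step 2: pivot at (1,1) is 1.
  row2 ← row2 − (4)·row1  ⇒  L[2][1]=4, U row2=(0, 0, 3, 4)
  row3 ← row3 − (4)·row1  ⇒  L[3][1]=4, U row3=(0, 0, 1, 0)

L[1][0] = 2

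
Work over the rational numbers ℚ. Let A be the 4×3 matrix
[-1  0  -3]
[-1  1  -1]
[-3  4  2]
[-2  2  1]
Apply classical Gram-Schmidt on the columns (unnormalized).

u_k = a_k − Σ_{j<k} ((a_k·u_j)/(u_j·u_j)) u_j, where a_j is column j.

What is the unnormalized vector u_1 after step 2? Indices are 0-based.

Step 1: u_0 = a_0 = (-1, -1, -3, -2).
Step 2: u_1 = a_1 − (-17/15)·u_0 = (-17/15, -2/15, 3/5, -4/15).

u_1 = (-17/15, -2/15, 3/5, -4/15)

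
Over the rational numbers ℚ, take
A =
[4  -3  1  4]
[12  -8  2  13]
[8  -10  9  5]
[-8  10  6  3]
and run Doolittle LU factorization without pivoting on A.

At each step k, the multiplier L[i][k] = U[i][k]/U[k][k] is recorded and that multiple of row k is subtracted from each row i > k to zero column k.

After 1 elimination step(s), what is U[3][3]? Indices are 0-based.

Step 1: pivot at (0,0) is 4.
  row1 ← row1 − (3)·row0  ⇒  L[1][0]=3, U row1=(0, 1, -1, 1)
  row2 ← row2 − (2)·row0  ⇒  L[2][0]=2, U row2=(0, -4, 7, -3)
  row3 ← row3 − (-2)·row0  ⇒  L[3][0]=-2, U row3=(0, 4, 8, 11)

U[3][3] = 11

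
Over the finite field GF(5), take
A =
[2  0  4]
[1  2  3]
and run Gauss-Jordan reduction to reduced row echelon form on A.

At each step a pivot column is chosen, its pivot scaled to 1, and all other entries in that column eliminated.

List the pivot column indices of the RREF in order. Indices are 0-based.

pivot columns: 0, 1

[1] R0 /= 2  ⇒  (1, 0, 2)
     R1 -= 1·R0  ⇒  (0, 2, 1)
[2] R1 /= 2  ⇒  (0, 1, 3)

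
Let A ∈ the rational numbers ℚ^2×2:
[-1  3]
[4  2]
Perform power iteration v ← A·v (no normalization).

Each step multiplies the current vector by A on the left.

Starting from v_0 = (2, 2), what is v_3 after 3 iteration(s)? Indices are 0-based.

v_3 = (88, 208)

v_0 = (2, 2).
v_1 = A·v_0 = (4, 12).
v_2 = A·v_1 = (32, 40).
v_3 = A·v_2 = (88, 208).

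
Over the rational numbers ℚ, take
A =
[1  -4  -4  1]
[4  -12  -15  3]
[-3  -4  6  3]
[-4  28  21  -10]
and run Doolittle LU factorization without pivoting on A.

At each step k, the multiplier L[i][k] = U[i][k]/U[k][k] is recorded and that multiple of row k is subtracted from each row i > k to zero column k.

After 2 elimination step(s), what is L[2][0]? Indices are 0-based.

L[2][0] = -3

Step 1: pivot at (0,0) is 1.
  row1 ← row1 − (4)·row0  ⇒  L[1][0]=4, U row1=(0, 4, 1, -1)
  row2 ← row2 − (-3)·row0  ⇒  L[2][0]=-3, U row2=(0, -16, -6, 6)
  row3 ← row3 − (-4)·row0  ⇒  L[3][0]=-4, U row3=(0, 12, 5, -6)
Step 2: pivot at (1,1) is 4.
  row2 ← row2 − (-4)·row1  ⇒  L[2][1]=-4, U row2=(0, 0, -2, 2)
  row3 ← row3 − (3)·row1  ⇒  L[3][1]=3, U row3=(0, 0, 2, -3)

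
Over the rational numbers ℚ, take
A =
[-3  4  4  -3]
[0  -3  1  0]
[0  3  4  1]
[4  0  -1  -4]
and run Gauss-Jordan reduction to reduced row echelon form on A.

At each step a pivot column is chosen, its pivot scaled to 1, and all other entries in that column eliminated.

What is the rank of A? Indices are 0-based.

step 1: normalize row 0 (÷-3) = (1, -4/3, -4/3, 1)
  row 3: subtract 4×row0 = (0, 16/3, 13/3, -8)
step 2: normalize row 1 (÷-3) = (0, 1, -1/3, 0)
  row 0: subtract -4/3×row1 = (1, 0, -16/9, 1)
  row 2: subtract 3×row1 = (0, 0, 5, 1)
  row 3: subtract 16/3×row1 = (0, 0, 55/9, -8)
step 3: normalize row 2 (÷5) = (0, 0, 1, 1/5)
  row 0: subtract -16/9×row2 = (1, 0, 0, 61/45)
  row 1: subtract -1/3×row2 = (0, 1, 0, 1/15)
  row 3: subtract 55/9×row2 = (0, 0, 0, -83/9)
step 4: normalize row 3 (÷-83/9) = (0, 0, 0, 1)
  row 0: subtract 61/45×row3 = (1, 0, 0, 0)
  row 1: subtract 1/15×row3 = (0, 1, 0, 0)
  row 2: subtract 1/5×row3 = (0, 0, 1, 0)

rank = 4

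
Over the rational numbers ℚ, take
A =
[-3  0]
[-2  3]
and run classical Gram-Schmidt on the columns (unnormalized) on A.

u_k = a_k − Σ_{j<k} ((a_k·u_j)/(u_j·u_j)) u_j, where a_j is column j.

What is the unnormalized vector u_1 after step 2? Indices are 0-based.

Step 1: u_0 = a_0 = (-3, -2).
Step 2: u_1 = a_1 − (-6/13)·u_0 = (-18/13, 27/13).

u_1 = (-18/13, 27/13)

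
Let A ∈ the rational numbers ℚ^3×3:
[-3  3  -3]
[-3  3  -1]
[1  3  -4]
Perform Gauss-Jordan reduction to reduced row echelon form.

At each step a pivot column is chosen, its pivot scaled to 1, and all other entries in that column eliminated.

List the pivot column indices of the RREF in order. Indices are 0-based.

[1] R0 /= -3  ⇒  (1, -1, 1)
     R1 -= -3·R0  ⇒  (0, 0, 2)
     R2 -= 1·R0  ⇒  (0, 4, -5)
[2] R1 <-> R2
[2] R1 /= 4  ⇒  (0, 1, -5/4)
     R0 -= -1·R1  ⇒  (1, 0, -1/4)
[3] R2 /= 2  ⇒  (0, 0, 1)
     R0 -= -1/4·R2  ⇒  (1, 0, 0)
     R1 -= -5/4·R2  ⇒  (0, 1, 0)

pivot columns: 0, 1, 2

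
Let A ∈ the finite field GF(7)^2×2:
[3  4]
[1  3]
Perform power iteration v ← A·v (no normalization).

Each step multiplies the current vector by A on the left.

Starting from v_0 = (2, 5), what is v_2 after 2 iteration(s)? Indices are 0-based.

v_0 = (2, 5).
v_1 = A·v_0 = (5, 3).
v_2 = A·v_1 = (6, 0).

v_2 = (6, 0)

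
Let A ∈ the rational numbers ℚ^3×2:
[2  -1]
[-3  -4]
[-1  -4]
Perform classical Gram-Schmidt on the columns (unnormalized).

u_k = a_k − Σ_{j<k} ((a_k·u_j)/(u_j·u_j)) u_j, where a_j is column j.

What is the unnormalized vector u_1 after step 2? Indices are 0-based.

Step 1: u_0 = a_0 = (2, -3, -1).
Step 2: u_1 = a_1 − (1)·u_0 = (-3, -1, -3).

u_1 = (-3, -1, -3)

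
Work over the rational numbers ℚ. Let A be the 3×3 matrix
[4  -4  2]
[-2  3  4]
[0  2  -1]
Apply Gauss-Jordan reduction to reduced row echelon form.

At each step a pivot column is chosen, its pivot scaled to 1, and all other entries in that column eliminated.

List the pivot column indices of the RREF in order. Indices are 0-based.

pivot columns: 0, 1, 2

step 1: normalize row 0 (÷4) = (1, -1, 1/2)
  row 1: subtract -2×row0 = (0, 1, 5)
step 2: normalize row 1 (÷1) = (0, 1, 5)
  row 0: subtract -1×row1 = (1, 0, 11/2)
  row 2: subtract 2×row1 = (0, 0, -11)
step 3: normalize row 2 (÷-11) = (0, 0, 1)
  row 0: subtract 11/2×row2 = (1, 0, 0)
  row 1: subtract 5×row2 = (0, 1, 0)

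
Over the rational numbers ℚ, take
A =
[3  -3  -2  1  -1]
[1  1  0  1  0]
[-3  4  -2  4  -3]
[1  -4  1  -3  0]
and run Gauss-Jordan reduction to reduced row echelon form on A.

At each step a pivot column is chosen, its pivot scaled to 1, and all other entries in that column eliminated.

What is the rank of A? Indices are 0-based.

step 1: normalize row 0 (÷3) = (1, -1, -2/3, 1/3, -1/3)
  row 1: subtract 1×row0 = (0, 2, 2/3, 2/3, 1/3)
  row 2: subtract -3×row0 = (0, 1, -4, 5, -4)
  row 3: subtract 1×row0 = (0, -3, 5/3, -10/3, 1/3)
step 2: normalize row 1 (÷2) = (0, 1, 1/3, 1/3, 1/6)
  row 0: subtract -1×row1 = (1, 0, -1/3, 2/3, -1/6)
  row 2: subtract 1×row1 = (0, 0, -13/3, 14/3, -25/6)
  row 3: subtract -3×row1 = (0, 0, 8/3, -7/3, 5/6)
step 3: normalize row 2 (÷-13/3) = (0, 0, 1, -14/13, 25/26)
  row 0: subtract -1/3×row2 = (1, 0, 0, 4/13, 2/13)
  row 1: subtract 1/3×row2 = (0, 1, 0, 9/13, -2/13)
  row 3: subtract 8/3×row2 = (0, 0, 0, 7/13, -45/26)
step 4: normalize row 3 (÷7/13) = (0, 0, 0, 1, -45/14)
  row 0: subtract 4/13×row3 = (1, 0, 0, 0, 8/7)
  row 1: subtract 9/13×row3 = (0, 1, 0, 0, 29/14)
  row 2: subtract -14/13×row3 = (0, 0, 1, 0, -5/2)

rank = 4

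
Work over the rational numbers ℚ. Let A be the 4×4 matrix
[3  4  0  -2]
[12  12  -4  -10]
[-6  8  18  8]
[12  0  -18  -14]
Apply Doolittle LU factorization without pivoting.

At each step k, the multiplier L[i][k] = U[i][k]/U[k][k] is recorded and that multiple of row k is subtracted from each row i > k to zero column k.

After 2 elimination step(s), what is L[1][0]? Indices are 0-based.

L[1][0] = 4

[col 0] pivot 3
  R1 -= 4*R0 → (0, -4, -4, -2)  (L[1][0] := 4)
  R2 -= -2*R0 → (0, 16, 18, 4)  (L[2][0] := -2)
  R3 -= 4*R0 → (0, -16, -18, -6)  (L[3][0] := 4)
[col 1] pivot -4
  R2 -= -4*R1 → (0, 0, 2, -4)  (L[2][1] := -4)
  R3 -= 4*R1 → (0, 0, -2, 2)  (L[3][1] := 4)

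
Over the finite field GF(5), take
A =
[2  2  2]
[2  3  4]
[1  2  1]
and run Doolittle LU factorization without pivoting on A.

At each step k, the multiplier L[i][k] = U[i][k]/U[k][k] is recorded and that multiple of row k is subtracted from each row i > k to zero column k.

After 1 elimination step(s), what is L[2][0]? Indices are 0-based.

L[2][0] = 3

k=0: U[0][0]=2
  eliminate (1,0): mult=1, new row 1: (0, 1, 2); set L[1][0]=1
  eliminate (2,0): mult=3, new row 2: (0, 1, 0); set L[2][0]=3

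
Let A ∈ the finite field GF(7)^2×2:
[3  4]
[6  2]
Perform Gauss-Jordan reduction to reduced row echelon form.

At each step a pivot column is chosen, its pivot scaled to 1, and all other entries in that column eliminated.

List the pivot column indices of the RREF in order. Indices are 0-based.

[1] R0 /= 3  ⇒  (1, 6)
     R1 -= 6·R0  ⇒  (0, 1)
[2] R1 /= 1  ⇒  (0, 1)
     R0 -= 6·R1  ⇒  (1, 0)

pivot columns: 0, 1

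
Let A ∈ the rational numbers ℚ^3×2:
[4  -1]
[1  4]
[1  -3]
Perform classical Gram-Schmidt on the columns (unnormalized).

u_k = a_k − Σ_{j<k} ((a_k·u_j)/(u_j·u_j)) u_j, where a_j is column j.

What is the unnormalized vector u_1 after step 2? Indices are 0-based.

u_1 = (-1/3, 25/6, -17/6)

Step 1: u_0 = a_0 = (4, 1, 1).
Step 2: u_1 = a_1 − (-1/6)·u_0 = (-1/3, 25/6, -17/6).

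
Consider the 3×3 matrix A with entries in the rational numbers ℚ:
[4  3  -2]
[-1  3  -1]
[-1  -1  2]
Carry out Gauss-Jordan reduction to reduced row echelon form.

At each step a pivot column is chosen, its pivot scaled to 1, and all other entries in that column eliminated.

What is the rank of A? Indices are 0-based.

[1] R0 /= 4  ⇒  (1, 3/4, -1/2)
     R1 -= -1·R0  ⇒  (0, 15/4, -3/2)
     R2 -= -1·R0  ⇒  (0, -1/4, 3/2)
[2] R1 /= 15/4  ⇒  (0, 1, -2/5)
     R0 -= 3/4·R1  ⇒  (1, 0, -1/5)
     R2 -= -1/4·R1  ⇒  (0, 0, 7/5)
[3] R2 /= 7/5  ⇒  (0, 0, 1)
     R0 -= -1/5·R2  ⇒  (1, 0, 0)
     R1 -= -2/5·R2  ⇒  (0, 1, 0)

rank = 3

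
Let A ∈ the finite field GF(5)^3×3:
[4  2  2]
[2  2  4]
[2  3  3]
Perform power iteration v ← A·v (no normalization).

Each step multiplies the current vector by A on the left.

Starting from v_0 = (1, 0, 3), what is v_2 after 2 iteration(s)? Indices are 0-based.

v_2 = (0, 2, 0)

v_0 = (1, 0, 3).
v_1 = A·v_0 = (0, 4, 1).
v_2 = A·v_1 = (0, 2, 0).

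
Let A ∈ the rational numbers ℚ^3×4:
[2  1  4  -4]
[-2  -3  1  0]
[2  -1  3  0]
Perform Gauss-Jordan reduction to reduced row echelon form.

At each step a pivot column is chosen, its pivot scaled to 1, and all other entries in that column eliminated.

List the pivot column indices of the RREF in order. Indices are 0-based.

pivot columns: 0, 1, 2

step 1: normalize row 0 (÷2) = (1, 1/2, 2, -2)
  row 1: subtract -2×row0 = (0, -2, 5, -4)
  row 2: subtract 2×row0 = (0, -2, -1, 4)
step 2: normalize row 1 (÷-2) = (0, 1, -5/2, 2)
  row 0: subtract 1/2×row1 = (1, 0, 13/4, -3)
  row 2: subtract -2×row1 = (0, 0, -6, 8)
step 3: normalize row 2 (÷-6) = (0, 0, 1, -4/3)
  row 0: subtract 13/4×row2 = (1, 0, 0, 4/3)
  row 1: subtract -5/2×row2 = (0, 1, 0, -4/3)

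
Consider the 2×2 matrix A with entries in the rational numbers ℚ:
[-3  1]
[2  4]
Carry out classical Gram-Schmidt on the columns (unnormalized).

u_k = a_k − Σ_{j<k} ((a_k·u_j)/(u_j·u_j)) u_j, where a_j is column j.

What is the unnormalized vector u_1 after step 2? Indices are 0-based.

Step 1: u_0 = a_0 = (-3, 2).
Step 2: u_1 = a_1 − (5/13)·u_0 = (28/13, 42/13).

u_1 = (28/13, 42/13)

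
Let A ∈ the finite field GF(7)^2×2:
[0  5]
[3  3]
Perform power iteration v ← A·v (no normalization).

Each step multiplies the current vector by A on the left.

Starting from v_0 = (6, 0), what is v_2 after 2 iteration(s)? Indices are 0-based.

v_0 = (6, 0).
v_1 = A·v_0 = (0, 4).
v_2 = A·v_1 = (6, 5).

v_2 = (6, 5)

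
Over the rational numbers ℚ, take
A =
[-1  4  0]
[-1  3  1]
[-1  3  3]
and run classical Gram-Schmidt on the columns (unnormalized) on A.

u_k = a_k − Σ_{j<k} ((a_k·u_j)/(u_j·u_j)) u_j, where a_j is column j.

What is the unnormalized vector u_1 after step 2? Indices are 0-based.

Step 1: u_0 = a_0 = (-1, -1, -1).
Step 2: u_1 = a_1 − (-10/3)·u_0 = (2/3, -1/3, -1/3).

u_1 = (2/3, -1/3, -1/3)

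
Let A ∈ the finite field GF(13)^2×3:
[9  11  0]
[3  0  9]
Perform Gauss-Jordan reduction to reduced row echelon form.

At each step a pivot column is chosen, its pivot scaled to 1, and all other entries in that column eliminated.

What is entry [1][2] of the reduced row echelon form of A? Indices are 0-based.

[1] R0 /= 9  ⇒  (1, 7, 0)
     R1 -= 3·R0  ⇒  (0, 5, 9)
[2] R1 /= 5  ⇒  (0, 1, 7)
     R0 -= 7·R1  ⇒  (1, 0, 3)

M[1][2] = 7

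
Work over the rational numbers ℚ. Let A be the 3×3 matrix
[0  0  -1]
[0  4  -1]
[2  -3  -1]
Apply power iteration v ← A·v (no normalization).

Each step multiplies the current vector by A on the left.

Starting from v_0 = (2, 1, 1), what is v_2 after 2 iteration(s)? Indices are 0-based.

v_0 = (2, 1, 1).
v_1 = A·v_0 = (-1, 3, 0).
v_2 = A·v_1 = (0, 12, -11).

v_2 = (0, 12, -11)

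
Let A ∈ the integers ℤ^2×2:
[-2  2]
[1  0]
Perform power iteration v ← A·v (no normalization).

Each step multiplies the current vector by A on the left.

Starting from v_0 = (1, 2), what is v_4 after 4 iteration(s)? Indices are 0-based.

v_4 = (-20, 8)

v_0 = (1, 2).
v_1 = A·v_0 = (2, 1).
v_2 = A·v_1 = (-2, 2).
v_3 = A·v_2 = (8, -2).
v_4 = A·v_3 = (-20, 8).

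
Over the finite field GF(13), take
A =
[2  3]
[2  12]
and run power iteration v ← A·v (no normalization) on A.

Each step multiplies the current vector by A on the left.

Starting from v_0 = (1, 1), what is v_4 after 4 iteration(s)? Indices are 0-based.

v_4 = (1, 11)

v_0 = (1, 1).
v_1 = A·v_0 = (5, 1).
v_2 = A·v_1 = (0, 9).
v_3 = A·v_2 = (1, 4).
v_4 = A·v_3 = (1, 11).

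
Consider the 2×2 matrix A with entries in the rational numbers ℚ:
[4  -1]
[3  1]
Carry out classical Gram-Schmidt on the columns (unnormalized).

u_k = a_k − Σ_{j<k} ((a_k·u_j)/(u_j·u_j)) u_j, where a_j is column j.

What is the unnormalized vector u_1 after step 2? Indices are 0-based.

u_1 = (-21/25, 28/25)

Step 1: u_0 = a_0 = (4, 3).
Step 2: u_1 = a_1 − (-1/25)·u_0 = (-21/25, 28/25).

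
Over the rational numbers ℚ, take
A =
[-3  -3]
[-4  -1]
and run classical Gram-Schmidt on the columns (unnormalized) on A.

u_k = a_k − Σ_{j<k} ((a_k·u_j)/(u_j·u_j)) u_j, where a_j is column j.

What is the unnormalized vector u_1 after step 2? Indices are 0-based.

Step 1: u_0 = a_0 = (-3, -4).
Step 2: u_1 = a_1 − (13/25)·u_0 = (-36/25, 27/25).

u_1 = (-36/25, 27/25)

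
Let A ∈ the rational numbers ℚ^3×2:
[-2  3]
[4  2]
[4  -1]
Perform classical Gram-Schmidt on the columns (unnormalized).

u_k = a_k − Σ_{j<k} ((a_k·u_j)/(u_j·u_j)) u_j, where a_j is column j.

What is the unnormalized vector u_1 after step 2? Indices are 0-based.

Step 1: u_0 = a_0 = (-2, 4, 4).
Step 2: u_1 = a_1 − (-1/18)·u_0 = (26/9, 20/9, -7/9).

u_1 = (26/9, 20/9, -7/9)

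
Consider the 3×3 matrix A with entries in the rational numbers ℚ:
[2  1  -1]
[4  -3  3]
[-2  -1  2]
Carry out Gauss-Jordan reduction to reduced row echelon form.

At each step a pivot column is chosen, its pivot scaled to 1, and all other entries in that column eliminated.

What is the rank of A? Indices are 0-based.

[1] R0 /= 2  ⇒  (1, 1/2, -1/2)
     R1 -= 4·R0  ⇒  (0, -5, 5)
     R2 -= -2·R0  ⇒  (0, 0, 1)
[2] R1 /= -5  ⇒  (0, 1, -1)
     R0 -= 1/2·R1  ⇒  (1, 0, 0)
[3] R2 /= 1  ⇒  (0, 0, 1)
     R1 -= -1·R2  ⇒  (0, 1, 0)

rank = 3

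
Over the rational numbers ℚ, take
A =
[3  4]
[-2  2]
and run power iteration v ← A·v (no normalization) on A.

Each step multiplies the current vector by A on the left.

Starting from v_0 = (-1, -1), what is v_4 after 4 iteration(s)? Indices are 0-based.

v_4 = (259, 154)

v_0 = (-1, -1).
v_1 = A·v_0 = (-7, 0).
v_2 = A·v_1 = (-21, 14).
v_3 = A·v_2 = (-7, 70).
v_4 = A·v_3 = (259, 154).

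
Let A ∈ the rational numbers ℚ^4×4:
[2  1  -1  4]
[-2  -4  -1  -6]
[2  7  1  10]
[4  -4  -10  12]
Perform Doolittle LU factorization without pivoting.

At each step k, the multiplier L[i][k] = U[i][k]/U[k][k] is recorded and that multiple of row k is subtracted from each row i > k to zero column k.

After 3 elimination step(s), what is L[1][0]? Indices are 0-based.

k=0: U[0][0]=2
  eliminate (1,0): mult=-1, new row 1: (0, -3, -2, -2); set L[1][0]=-1
  eliminate (2,0): mult=1, new row 2: (0, 6, 2, 6); set L[2][0]=1
  eliminate (3,0): mult=2, new row 3: (0, -6, -8, 4); set L[3][0]=2
k=1: U[1][1]=-3
  eliminate (2,1): mult=-2, new row 2: (0, 0, -2, 2); set L[2][1]=-2
  eliminate (3,1): mult=2, new row 3: (0, 0, -4, 8); set L[3][1]=2
k=2: U[2][2]=-2
  eliminate (3,2): mult=2, new row 3: (0, 0, 0, 4); set L[3][2]=2

L[1][0] = -1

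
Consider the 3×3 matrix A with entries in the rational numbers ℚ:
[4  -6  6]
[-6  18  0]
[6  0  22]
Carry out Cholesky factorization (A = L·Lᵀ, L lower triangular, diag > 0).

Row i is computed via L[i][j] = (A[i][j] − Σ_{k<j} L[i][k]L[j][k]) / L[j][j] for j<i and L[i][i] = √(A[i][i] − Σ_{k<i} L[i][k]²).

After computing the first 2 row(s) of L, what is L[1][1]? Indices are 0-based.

L[1][1] = 3

Step 1: L[0][0] = √(4) = 2.
  L[1][0] = (-6) / L[0][0] = -3.
Step 2: L[1][1] = √(9) = 3.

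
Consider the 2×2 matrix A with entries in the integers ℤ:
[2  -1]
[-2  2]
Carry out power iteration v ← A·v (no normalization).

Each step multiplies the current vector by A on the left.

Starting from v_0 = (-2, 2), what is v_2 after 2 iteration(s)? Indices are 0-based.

v_0 = (-2, 2).
v_1 = A·v_0 = (-6, 8).
v_2 = A·v_1 = (-20, 28).

v_2 = (-20, 28)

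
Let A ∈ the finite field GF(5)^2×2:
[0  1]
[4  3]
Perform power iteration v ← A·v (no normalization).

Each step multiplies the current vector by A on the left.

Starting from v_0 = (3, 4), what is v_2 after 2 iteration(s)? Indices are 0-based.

v_2 = (4, 3)

v_0 = (3, 4).
v_1 = A·v_0 = (4, 4).
v_2 = A·v_1 = (4, 3).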